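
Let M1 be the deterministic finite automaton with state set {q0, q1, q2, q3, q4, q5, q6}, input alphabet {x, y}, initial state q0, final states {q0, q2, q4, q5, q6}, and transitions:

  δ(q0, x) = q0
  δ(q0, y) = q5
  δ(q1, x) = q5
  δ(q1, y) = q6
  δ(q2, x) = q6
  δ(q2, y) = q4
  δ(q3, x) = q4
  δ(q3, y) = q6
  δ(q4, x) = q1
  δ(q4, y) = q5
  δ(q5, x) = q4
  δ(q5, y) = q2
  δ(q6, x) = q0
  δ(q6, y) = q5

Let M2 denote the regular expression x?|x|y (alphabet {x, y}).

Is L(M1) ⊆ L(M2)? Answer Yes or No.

No

The string xx is in L(M1) but not in L(M2).
So L(M1) ⊄ L(M2).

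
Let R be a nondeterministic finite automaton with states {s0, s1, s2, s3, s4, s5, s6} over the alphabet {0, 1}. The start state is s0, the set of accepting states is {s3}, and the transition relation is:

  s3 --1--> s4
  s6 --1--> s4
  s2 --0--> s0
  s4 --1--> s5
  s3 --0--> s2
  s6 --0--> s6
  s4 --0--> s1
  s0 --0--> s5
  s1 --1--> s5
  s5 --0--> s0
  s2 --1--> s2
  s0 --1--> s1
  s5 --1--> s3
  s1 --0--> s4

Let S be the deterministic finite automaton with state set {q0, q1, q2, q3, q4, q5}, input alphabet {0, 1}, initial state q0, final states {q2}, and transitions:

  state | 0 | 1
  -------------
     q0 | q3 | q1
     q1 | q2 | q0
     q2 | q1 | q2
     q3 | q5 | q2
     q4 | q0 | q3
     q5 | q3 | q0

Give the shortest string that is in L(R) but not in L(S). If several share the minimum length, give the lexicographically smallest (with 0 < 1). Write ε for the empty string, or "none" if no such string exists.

The string 111 is accepted by R but not by S.
No shorter string lies in the difference, and 111 is the lexicographically first length-3 string in L(R) \ L(S).

111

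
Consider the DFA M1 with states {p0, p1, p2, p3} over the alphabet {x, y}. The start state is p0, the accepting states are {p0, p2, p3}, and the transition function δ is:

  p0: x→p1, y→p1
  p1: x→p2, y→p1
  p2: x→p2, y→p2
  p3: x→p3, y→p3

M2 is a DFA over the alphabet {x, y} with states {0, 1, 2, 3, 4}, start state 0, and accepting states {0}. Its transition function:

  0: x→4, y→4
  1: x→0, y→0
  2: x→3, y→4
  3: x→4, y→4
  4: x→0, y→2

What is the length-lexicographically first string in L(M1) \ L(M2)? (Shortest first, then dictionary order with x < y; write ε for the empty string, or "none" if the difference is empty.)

The string xxx is accepted by M1 but not by M2.
No shorter string lies in the difference, and xxx is the lexicographically first length-3 string in L(M1) \ L(M2).

xxx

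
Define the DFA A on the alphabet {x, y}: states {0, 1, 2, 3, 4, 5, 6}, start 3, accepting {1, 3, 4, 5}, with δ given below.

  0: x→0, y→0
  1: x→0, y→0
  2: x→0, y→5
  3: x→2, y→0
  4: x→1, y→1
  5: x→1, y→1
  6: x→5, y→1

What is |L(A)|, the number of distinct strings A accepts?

4

The useful subgraph on states {1, 2, 3, 5} is acyclic, so L(A) is finite; the longest accepting path visits 4 useful states, giving maximum string length 3.
Counting accepting paths from 3 by length: 1 of length 0, 1 of length 2, 2 of length 3. Total 4.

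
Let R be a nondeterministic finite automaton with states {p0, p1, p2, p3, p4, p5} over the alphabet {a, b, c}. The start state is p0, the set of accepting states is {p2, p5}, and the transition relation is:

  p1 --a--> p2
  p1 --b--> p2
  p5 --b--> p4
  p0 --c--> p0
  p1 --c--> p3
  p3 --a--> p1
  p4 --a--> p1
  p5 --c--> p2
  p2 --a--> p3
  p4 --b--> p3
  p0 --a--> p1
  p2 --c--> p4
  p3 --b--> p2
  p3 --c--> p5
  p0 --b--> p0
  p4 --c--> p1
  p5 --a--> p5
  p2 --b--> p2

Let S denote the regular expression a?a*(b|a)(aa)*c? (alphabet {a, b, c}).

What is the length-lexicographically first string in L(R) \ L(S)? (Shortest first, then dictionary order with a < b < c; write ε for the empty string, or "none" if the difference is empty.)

abb

The string abb is accepted by R but not by S.
No shorter string lies in the difference, and abb is the lexicographically first length-3 string in L(R) \ L(S).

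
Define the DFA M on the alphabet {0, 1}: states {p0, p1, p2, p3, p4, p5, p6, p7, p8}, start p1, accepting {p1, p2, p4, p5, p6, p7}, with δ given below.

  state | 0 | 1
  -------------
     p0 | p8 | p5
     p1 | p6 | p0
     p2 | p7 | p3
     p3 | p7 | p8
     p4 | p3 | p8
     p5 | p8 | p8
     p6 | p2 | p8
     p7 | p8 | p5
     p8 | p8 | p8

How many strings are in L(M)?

The useful subgraph on states {p0, p1, p2, p3, p5, p6, p7} is acyclic, so L(M) is finite; the longest accepting path visits 6 useful states, giving maximum string length 5.
Counting accepting paths from p1 by length: 1 of length 0, 1 of length 1, 2 of length 2, 1 of length 3, 2 of length 4, 1 of length 5. Total 8.

8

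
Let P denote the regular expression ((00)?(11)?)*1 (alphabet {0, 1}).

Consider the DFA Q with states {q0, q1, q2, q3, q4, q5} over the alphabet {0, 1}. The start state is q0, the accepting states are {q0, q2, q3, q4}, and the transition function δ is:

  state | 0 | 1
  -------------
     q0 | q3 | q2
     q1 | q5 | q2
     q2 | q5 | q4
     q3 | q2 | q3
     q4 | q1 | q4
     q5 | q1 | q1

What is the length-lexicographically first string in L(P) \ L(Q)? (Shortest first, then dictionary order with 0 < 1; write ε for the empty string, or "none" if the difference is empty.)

The string 11001 is accepted by P but not by Q.
No shorter string lies in the difference, and 11001 is the lexicographically first length-5 string in L(P) \ L(Q).

11001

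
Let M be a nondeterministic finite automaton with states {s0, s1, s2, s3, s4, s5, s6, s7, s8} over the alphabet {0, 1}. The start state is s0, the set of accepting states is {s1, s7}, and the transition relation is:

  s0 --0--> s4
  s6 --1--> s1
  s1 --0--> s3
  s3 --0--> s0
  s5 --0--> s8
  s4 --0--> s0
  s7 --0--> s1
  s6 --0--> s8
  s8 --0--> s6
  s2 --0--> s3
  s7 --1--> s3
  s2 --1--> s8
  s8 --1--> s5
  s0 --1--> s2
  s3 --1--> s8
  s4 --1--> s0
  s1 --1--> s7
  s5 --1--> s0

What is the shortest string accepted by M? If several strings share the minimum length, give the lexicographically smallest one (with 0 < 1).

A breadth-first search from s0 reaches an accepting state first via the path s0 → s2 → s8 → s6 → s1 on input 1101.
No string of length < 4 is accepted (BFS exhausts all shorter strings without reaching an accepting state), and 1101 is the lexicographically least accepting string of length 4.

1101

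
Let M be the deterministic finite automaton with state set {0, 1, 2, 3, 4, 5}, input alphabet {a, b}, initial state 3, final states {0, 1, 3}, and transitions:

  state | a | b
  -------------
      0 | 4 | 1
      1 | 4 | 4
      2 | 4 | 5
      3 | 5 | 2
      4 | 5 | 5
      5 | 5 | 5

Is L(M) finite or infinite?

finite

The useful states (reachable from 3 and able to reach an accepting state) are {3}.
Restricted to these states the transition graph has no cycle, so every accepting path has bounded length and L is finite.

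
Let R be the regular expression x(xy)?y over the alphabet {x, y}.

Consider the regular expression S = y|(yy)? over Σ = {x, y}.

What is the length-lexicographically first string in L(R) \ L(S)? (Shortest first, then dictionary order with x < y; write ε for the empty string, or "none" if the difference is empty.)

xy

The string xy is accepted by R but not by S.
No shorter string lies in the difference, and xy is the lexicographically first length-2 string in L(R) \ L(S).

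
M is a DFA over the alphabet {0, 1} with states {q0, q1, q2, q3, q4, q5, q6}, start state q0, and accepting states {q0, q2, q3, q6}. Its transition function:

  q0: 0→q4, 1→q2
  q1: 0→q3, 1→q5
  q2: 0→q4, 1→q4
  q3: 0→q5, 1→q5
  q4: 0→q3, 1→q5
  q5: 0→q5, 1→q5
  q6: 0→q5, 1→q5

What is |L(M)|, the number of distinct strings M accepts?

5

The useful subgraph on states {q0, q2, q3, q4} is acyclic, so L(M) is finite; the longest accepting path visits 4 useful states, giving maximum string length 3.
Counting accepting paths from q0 by length: 1 of length 0, 1 of length 1, 1 of length 2, 2 of length 3. Total 5.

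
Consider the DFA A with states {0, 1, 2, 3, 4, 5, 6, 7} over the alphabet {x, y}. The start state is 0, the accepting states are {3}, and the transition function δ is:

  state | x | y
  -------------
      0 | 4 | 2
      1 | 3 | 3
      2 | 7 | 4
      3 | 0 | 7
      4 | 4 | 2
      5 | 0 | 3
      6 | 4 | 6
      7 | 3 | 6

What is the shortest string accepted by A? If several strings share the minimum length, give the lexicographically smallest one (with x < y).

yxx

A breadth-first search from 0 reaches an accepting state first via the path 0 → 2 → 7 → 3 on input yxx.
No string of length < 3 is accepted (BFS exhausts all shorter strings without reaching an accepting state), and yxx is the lexicographically least accepting string of length 3.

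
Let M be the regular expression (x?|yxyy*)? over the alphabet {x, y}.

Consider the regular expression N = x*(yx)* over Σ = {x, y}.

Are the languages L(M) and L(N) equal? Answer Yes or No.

No

The string yxy is accepted by M but rejected by N.
So L(M) ≠ L(N).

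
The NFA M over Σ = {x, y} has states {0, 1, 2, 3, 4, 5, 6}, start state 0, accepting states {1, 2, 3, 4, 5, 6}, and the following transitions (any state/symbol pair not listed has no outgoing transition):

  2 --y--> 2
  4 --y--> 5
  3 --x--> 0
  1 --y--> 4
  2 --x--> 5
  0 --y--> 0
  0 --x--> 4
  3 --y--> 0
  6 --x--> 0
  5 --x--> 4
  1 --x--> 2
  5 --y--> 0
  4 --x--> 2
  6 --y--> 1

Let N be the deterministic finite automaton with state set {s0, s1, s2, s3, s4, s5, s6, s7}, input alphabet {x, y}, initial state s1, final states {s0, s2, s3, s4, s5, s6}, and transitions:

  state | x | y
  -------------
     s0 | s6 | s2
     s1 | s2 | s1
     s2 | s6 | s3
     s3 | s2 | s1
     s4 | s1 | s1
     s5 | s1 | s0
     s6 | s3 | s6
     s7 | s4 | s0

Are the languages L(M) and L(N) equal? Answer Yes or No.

Exploring the product automaton M × N from the start pair (0, s1), following both machines on each input symbol, reaches 4 state pairs: (0, s1), (4, s2), (2, s6), (5, s3).
M accepts in {1, 2, 3, 4, 5, 6} and N accepts in {s0, s2, s3, s4, s5, s6}. In every reachable pair the two components are either both accepting — (4, s2), (2, s6), (5, s3) — or both non-accepting, so no string is accepted by exactly one of the machines: L(M) \ L(N) and L(N) \ L(M) are both empty.
Hence every string is accepted by M iff it is accepted by N, and the two languages coincide.

Yes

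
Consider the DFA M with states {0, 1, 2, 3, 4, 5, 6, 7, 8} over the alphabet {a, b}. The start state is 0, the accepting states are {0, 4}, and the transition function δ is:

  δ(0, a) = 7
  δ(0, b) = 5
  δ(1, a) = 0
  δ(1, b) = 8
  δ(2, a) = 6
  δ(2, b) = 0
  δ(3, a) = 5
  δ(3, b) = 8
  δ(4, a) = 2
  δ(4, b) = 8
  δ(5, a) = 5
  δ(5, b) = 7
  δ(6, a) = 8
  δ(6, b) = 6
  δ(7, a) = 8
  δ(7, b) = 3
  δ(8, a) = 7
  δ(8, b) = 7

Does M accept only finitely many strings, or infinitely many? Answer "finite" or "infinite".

finite

The useful states (reachable from 0 and able to reach an accepting state) are {0}.
Restricted to these states the transition graph has no cycle, so every accepting path has bounded length and L is finite.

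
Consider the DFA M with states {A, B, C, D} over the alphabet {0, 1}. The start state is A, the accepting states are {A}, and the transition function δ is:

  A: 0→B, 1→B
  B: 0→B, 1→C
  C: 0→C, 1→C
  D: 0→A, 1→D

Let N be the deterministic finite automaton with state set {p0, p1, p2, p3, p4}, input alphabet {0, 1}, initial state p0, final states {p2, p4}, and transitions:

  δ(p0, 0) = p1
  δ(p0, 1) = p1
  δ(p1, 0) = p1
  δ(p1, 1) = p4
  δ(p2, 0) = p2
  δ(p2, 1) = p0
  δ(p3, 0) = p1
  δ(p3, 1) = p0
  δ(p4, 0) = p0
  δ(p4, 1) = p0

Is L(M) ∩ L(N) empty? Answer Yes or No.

Exploring the product automaton M × N from the start pair (A, p0), following both machines on each input symbol, reaches 5 state pairs: (A, p0), (B, p1), (C, p4), (C, p0), (C, p1).
M accepts in {A} and N accepts in {p2, p4}; no reachable pair has both components accepting, so no string drives both machines to acceptance simultaneously and L(M) ∩ L(N) = ∅.
So no string is accepted by both, and the intersection is empty.

Yes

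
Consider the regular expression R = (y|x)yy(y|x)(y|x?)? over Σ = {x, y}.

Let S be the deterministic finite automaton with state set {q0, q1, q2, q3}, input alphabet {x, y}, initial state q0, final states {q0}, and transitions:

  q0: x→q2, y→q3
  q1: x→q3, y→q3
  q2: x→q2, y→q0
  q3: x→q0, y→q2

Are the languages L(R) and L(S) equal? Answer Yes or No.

No

The string xyyy is accepted by R but rejected by S.
So L(R) ≠ L(S).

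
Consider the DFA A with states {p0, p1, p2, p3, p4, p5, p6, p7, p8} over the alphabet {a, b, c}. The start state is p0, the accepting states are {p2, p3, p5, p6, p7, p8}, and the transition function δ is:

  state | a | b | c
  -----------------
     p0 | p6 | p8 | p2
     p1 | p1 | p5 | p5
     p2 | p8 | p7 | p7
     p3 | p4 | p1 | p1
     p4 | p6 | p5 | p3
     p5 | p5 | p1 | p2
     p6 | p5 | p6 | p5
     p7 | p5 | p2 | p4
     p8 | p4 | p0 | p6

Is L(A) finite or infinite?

infinite

State p0 is reachable from the start and can reach an accepting state, and it lies on the cycle p0 → p8 → p0.
Traversing that cycle any number of times yields accepted strings of unbounded length, so the language is infinite.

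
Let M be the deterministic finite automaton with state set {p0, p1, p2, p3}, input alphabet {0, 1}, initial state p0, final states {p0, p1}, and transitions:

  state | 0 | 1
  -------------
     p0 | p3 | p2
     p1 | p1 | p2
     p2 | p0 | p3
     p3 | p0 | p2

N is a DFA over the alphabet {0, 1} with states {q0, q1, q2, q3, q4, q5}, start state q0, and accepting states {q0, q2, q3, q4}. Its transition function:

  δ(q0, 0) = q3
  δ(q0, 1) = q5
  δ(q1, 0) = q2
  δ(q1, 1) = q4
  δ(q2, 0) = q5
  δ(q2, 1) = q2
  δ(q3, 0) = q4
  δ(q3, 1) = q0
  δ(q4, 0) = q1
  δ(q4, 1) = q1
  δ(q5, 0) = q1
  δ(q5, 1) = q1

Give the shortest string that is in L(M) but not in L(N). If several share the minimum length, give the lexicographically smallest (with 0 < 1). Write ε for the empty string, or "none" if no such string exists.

10

The string 10 is accepted by M but not by N.
No shorter string lies in the difference, and 10 is the lexicographically first length-2 string in L(M) \ L(N).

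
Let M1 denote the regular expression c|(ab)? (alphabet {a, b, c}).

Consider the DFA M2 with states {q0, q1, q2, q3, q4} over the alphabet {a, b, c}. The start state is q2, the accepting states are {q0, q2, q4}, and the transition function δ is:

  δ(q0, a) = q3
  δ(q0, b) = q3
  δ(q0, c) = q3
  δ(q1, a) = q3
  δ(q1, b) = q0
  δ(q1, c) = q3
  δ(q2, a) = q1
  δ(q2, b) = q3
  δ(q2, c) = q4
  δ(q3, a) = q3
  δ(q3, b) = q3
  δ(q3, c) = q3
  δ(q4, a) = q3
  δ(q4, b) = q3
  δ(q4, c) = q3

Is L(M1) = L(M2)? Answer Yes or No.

Converting the expression M1 to a DFA (subset construction, then merging equivalent states) gives the minimal DFA with states {r0, r1, r2, r3}, start state r0, accepting states {r0, r3} and transitions r0: a→r1, b→r2, c→r3; r1: a→r2, b→r3, c→r2; r2: a→r2, b→r2, c→r2; r3: a→r2, b→r2, c→r2.
Exploring the product automaton M1 × M2 from the start pair (r0, q2), following both machines on each input symbol, reaches 5 state pairs: (r0, q2), (r1, q1), (r2, q3), (r3, q4), (r3, q0).
M1 accepts in {r0, r3} and M2 accepts in {q0, q2, q4}. In every reachable pair the two components are either both accepting — (r0, q2), (r3, q4), (r3, q0) — or both non-accepting, so no string is accepted by exactly one of the machines: L(M1) \ L(M2) and L(M2) \ L(M1) are both empty.
Hence every string is accepted by M1 iff it is accepted by M2, and the two languages coincide.

Yes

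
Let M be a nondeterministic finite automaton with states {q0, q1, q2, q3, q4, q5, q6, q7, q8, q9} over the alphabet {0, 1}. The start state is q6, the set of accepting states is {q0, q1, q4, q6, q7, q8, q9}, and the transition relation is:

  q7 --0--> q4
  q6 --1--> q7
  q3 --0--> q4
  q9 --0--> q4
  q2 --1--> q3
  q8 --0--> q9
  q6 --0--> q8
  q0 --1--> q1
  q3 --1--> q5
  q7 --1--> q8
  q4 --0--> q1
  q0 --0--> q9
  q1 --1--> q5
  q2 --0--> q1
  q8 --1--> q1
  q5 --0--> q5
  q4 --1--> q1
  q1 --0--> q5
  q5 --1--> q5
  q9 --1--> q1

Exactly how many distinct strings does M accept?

The useful subgraph on states {q1, q4, q6, q7, q8, q9} is acyclic, so L(M) is finite; the longest accepting path visits 6 useful states, giving maximum string length 5.
Counting accepting paths from q6 by length: 1 of length 0, 2 of length 1, 4 of length 2, 6 of length 3, 4 of length 4, 2 of length 5. Total 19.

19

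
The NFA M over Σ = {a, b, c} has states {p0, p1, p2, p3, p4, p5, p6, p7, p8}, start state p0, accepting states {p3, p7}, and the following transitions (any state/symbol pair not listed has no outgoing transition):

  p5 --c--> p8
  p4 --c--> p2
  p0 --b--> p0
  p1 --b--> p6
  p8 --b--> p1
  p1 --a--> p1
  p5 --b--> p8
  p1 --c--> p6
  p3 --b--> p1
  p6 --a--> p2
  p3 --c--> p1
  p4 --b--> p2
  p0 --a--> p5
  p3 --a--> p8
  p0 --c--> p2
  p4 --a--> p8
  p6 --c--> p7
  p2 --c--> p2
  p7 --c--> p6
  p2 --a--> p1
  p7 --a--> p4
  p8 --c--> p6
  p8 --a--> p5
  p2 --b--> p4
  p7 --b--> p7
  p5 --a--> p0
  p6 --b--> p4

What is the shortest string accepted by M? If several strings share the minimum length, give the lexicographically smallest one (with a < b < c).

A breadth-first search from p0 reaches an accepting state first via the path p0 → p5 → p8 → p6 → p7 on input abcc.
No string of length < 4 is accepted (BFS exhausts all shorter strings without reaching an accepting state), and abcc is the lexicographically least accepting string of length 4.

abcc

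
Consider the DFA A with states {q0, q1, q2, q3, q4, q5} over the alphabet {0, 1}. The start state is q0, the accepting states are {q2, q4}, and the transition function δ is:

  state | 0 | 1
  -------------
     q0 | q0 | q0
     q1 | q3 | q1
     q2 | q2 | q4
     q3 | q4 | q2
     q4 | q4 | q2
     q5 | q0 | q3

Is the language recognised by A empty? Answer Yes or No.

The states reachable from the start state are {q0}.
None of the accepting states {q2, q4} is reachable, so no string is accepted and L(A) = ∅.

Yes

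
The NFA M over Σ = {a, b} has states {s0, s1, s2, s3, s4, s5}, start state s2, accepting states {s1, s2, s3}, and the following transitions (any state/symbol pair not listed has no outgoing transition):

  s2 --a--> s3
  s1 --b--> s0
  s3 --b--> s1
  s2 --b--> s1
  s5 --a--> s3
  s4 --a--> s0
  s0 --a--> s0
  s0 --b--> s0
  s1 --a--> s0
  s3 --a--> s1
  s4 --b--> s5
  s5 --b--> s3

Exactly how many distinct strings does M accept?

The useful subgraph on states {s1, s2, s3} is acyclic, so L(M) is finite; the longest accepting path visits 3 useful states, giving maximum string length 2.
Counting accepting paths from s2 by length: 1 of length 0, 2 of length 1, 2 of length 2. Total 5.

5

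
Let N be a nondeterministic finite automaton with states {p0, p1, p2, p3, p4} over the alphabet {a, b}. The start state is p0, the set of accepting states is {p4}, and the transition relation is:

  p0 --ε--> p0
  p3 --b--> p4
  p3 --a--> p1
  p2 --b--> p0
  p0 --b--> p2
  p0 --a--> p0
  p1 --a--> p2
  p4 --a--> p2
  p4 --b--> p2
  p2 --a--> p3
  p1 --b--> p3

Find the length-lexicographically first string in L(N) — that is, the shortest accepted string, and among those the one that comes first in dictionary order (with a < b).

A breadth-first search from p0 reaches an accepting state first via the path p0 → p2 → p3 → p4 on input bab.
No string of length < 3 is accepted (BFS exhausts all shorter strings without reaching an accepting state), and bab is the lexicographically least accepting string of length 3.

bab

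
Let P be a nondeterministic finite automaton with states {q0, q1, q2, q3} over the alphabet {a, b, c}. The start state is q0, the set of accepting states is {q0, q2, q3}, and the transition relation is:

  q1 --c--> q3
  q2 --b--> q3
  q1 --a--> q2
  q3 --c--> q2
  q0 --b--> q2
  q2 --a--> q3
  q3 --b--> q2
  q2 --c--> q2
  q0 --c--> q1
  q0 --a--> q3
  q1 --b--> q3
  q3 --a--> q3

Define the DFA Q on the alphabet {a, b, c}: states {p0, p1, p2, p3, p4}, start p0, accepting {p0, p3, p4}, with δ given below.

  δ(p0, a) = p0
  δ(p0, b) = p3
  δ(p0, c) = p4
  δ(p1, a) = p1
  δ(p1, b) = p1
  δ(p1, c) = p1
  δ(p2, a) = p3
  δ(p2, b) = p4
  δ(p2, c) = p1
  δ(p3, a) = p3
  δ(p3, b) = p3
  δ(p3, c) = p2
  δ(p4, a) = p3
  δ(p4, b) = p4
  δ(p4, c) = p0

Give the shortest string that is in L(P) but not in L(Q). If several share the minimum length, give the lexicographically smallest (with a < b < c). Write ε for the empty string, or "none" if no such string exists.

bc

The string bc is accepted by P but not by Q.
No shorter string lies in the difference, and bc is the lexicographically first length-2 string in L(P) \ L(Q).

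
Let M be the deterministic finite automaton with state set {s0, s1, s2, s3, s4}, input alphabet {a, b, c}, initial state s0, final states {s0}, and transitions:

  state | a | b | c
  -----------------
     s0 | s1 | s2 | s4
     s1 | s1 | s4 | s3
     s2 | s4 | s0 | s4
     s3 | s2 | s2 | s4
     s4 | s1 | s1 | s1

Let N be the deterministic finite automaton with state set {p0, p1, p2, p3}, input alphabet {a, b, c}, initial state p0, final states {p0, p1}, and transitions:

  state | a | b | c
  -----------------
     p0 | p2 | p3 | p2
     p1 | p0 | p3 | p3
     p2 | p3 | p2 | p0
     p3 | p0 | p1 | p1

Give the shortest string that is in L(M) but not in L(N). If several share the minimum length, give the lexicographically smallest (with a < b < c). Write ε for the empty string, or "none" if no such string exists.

The string acab is accepted by M but not by N.
No shorter string lies in the difference, and acab is the lexicographically first length-4 string in L(M) \ L(N).

acab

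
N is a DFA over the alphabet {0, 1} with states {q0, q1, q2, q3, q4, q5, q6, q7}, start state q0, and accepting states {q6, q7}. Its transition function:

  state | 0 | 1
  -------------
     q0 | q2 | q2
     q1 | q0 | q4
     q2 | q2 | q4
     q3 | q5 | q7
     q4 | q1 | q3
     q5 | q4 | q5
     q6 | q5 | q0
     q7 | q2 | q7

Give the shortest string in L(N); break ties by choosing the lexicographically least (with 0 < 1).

A breadth-first search from q0 reaches an accepting state first via the path q0 → q2 → q4 → q3 → q7 on input 0111.
No string of length < 4 is accepted (BFS exhausts all shorter strings without reaching an accepting state), and 0111 is the lexicographically least accepting string of length 4.

0111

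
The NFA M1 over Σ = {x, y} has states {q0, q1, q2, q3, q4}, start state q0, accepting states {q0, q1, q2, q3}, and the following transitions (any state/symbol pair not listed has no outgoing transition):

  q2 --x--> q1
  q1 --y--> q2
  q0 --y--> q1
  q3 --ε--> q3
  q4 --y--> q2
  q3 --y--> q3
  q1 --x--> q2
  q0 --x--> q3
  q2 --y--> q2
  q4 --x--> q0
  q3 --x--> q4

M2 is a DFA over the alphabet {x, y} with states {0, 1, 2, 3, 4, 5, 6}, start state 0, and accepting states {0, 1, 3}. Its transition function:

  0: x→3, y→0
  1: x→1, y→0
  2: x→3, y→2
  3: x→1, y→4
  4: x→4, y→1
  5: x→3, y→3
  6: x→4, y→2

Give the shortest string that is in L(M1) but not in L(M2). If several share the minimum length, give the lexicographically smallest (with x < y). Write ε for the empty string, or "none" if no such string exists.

xy

The string xy is accepted by M1 but not by M2.
No shorter string lies in the difference, and xy is the lexicographically first length-2 string in L(M1) \ L(M2).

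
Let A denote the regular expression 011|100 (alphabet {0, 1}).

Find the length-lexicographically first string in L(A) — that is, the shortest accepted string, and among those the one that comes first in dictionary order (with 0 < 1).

011

By inspection of the expression, no string of length less than 3 matches, and 011 is the lexicographically first match of length 3.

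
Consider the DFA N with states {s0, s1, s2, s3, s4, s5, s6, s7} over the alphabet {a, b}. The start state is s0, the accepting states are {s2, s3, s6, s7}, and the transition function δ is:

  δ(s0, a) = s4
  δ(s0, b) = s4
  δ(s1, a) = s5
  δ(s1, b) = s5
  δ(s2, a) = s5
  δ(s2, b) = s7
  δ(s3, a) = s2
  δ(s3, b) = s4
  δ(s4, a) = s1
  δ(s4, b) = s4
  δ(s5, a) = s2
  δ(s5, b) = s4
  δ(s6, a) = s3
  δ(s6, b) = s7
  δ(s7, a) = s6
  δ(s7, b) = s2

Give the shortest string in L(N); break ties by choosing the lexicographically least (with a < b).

aaaa

A breadth-first search from s0 reaches an accepting state first via the path s0 → s4 → s1 → s5 → s2 on input aaaa.
No string of length < 4 is accepted (BFS exhausts all shorter strings without reaching an accepting state), and aaaa is the lexicographically least accepting string of length 4.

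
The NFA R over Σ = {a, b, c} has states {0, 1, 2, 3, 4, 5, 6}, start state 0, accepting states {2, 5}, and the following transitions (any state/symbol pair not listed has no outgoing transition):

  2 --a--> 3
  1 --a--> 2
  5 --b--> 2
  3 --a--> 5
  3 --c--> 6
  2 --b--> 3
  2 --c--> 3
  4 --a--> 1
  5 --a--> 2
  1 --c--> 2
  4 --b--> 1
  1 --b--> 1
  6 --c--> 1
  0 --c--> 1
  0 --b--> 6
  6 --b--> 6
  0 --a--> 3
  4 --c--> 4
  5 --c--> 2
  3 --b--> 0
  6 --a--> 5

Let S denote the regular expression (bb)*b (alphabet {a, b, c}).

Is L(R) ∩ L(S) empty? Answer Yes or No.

Yes

Converting the expression S to a DFA (subset construction, then merging equivalent states) gives the minimal DFA with states {s0, s1, s2}, start state s0, accepting states {s2} and transitions s0: a→s1, b→s2, c→s1; s1: a→s1, b→s1, c→s1; s2: a→s1, b→s0, c→s1.
Exploring the product automaton R × S from the start pair (0, s0), following both machines on each input symbol, reaches 9 state pairs: (0, s0), (3, s1), (6, s2), (1, s1), (5, s1), (0, s1), (6, s1), (6, s0), (2, s1).
R accepts in {2, 5} and S accepts in {s2}; no reachable pair has both components accepting, so no string drives both machines to acceptance simultaneously and L(R) ∩ L(S) = ∅.
So no string is accepted by both, and the intersection is empty.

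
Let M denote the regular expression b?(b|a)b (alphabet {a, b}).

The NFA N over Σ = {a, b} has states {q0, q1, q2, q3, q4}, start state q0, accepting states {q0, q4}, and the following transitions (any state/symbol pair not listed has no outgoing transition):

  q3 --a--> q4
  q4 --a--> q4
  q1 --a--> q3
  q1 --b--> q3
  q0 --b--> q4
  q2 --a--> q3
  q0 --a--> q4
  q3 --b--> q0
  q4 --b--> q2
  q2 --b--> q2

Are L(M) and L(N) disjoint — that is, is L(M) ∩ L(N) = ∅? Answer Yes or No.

Converting the expression M to a DFA (subset construction, then merging equivalent states) gives the minimal DFA with states {m0, m1, m2, m3, m4, m5}, start state m0, accepting states {m4, m5} and transitions m0: a→m1, b→m2; m1: a→m3, b→m4; m2: a→m1, b→m5; m3: a→m3, b→m3; m4: a→m3, b→m3; m5: a→m3, b→m4.
Exploring the product automaton M × N from the start pair (m0, q0), following both machines on each input symbol, reaches 9 state pairs: (m0, q0), (m1, q4), (m2, q4), (m3, q4), (m4, q2), (m5, q2), (m3, q2), (m3, q3), (m3, q0).
M accepts in {m4, m5} and N accepts in {q0, q4}; no reachable pair has both components accepting, so no string drives both machines to acceptance simultaneously and L(M) ∩ L(N) = ∅.
So no string is accepted by both, and the intersection is empty.

Yes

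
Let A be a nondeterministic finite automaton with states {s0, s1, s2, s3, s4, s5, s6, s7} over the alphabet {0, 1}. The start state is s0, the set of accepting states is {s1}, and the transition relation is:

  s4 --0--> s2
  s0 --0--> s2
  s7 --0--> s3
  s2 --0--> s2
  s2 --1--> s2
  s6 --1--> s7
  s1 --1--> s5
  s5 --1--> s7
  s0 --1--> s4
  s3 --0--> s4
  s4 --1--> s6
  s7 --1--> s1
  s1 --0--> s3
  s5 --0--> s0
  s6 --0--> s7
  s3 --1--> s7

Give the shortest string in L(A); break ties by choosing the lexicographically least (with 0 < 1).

A breadth-first search from s0 reaches an accepting state first via the path s0 → s4 → s6 → s7 → s1 on input 1101.
No string of length < 4 is accepted (BFS exhausts all shorter strings without reaching an accepting state), and 1101 is the lexicographically least accepting string of length 4.

1101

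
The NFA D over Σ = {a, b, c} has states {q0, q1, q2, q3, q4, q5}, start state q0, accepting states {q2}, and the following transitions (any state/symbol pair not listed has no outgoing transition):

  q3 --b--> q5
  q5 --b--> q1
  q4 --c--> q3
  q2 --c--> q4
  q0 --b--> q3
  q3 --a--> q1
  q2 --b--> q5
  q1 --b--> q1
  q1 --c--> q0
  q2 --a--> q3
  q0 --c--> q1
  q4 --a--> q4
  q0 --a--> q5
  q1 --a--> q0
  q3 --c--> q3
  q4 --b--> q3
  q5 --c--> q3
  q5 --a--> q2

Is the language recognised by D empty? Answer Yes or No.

The string aa is accepted: the run q0 → q5 → q2 ends in the accepting state q2.
Since at least one string is accepted, L(D) is not empty.

No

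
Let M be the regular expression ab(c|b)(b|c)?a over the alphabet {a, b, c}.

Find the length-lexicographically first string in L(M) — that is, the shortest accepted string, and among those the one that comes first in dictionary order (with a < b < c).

abba

By inspection of the expression, no string of length less than 4 matches, and abba is the lexicographically first match of length 4.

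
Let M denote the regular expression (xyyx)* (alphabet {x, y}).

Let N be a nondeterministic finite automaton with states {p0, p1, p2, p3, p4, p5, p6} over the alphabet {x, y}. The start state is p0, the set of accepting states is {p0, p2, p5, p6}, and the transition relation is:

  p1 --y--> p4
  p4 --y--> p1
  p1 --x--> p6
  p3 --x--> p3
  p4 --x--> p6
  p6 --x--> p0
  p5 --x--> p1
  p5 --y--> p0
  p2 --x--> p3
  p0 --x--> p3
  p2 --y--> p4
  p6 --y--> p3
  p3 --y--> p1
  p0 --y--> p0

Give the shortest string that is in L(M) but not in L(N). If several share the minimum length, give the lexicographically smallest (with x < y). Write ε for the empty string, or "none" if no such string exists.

xyyxxyyx

The string xyyxxyyx is accepted by M but not by N.
No shorter string lies in the difference, and xyyxxyyx is the lexicographically first length-8 string in L(M) \ L(N).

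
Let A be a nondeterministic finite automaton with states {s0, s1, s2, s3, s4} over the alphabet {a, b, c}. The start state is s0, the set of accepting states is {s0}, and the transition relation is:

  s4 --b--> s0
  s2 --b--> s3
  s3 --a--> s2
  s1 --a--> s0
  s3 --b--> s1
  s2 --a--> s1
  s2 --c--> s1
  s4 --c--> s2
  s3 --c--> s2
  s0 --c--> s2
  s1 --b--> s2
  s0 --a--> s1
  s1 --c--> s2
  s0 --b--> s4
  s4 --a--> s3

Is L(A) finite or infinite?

infinite

State s0 is reachable from the start and can reach an accepting state, and it lies on the cycle s0 → s1 → s0.
Traversing that cycle any number of times yields accepted strings of unbounded length, so the language is infinite.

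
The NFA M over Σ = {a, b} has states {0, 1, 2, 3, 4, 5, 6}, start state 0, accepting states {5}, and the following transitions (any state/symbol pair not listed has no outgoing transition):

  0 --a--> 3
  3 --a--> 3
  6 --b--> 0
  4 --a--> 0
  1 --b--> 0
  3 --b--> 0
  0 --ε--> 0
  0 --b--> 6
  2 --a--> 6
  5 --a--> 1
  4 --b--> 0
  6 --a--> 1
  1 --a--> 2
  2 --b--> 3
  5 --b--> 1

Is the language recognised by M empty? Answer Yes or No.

The states reachable from the start state are {0, 1, 2, 3, 6}.
None of the accepting states {5} is reachable, so no string is accepted and L(M) = ∅.

Yes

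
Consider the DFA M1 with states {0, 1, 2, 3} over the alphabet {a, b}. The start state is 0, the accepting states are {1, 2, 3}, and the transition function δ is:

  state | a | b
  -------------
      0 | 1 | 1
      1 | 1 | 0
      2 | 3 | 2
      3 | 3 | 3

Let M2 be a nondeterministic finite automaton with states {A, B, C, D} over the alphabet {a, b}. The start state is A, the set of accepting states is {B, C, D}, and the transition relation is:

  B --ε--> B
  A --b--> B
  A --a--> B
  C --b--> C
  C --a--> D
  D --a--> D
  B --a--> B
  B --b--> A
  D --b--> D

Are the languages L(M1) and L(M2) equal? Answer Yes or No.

Exploring the product automaton M1 × M2 from the start pair (0, A), following both machines on each input symbol, reaches 2 state pairs: (0, A), (1, B).
M1 accepts in {1, 2, 3} and M2 accepts in {B, C, D}. In every reachable pair the two components are either both accepting — (1, B) — or both non-accepting, so no string is accepted by exactly one of the machines: L(M1) \ L(M2) and L(M2) \ L(M1) are both empty.
Hence every string is accepted by M1 iff it is accepted by M2, and the two languages coincide.

Yes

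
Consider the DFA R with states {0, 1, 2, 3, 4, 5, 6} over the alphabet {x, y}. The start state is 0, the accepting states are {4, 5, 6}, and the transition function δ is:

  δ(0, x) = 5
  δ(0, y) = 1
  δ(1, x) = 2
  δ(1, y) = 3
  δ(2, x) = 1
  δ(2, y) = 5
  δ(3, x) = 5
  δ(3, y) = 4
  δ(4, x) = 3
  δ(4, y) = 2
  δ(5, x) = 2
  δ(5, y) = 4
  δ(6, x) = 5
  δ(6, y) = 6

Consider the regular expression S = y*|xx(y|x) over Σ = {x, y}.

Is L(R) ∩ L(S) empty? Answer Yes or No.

The string xxy is accepted by both R and S.
Hence L(R) ∩ L(S) ≠ ∅.

No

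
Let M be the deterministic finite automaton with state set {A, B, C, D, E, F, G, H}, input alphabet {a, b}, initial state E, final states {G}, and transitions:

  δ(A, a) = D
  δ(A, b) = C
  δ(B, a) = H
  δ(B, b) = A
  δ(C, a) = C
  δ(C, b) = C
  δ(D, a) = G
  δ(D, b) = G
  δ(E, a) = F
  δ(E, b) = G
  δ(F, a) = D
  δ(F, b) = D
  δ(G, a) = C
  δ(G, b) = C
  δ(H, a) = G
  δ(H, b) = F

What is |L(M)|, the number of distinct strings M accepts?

5

The useful subgraph on states {D, E, F, G} is acyclic, so L(M) is finite; the longest accepting path visits 4 useful states, giving maximum string length 3.
Counting accepting paths from E by length: 1 of length 1, 4 of length 3. Total 5.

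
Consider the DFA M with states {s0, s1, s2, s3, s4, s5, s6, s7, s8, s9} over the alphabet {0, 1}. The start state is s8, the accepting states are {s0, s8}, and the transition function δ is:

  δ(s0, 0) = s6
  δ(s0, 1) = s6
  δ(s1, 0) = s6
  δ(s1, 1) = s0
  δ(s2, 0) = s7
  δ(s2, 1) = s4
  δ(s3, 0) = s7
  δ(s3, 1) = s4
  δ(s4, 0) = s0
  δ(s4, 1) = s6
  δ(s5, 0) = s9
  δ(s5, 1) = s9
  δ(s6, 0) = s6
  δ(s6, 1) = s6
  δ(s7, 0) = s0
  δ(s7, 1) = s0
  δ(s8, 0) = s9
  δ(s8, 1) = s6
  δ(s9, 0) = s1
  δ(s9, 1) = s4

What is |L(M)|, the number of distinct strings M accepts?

The useful subgraph on states {s0, s1, s4, s8, s9} is acyclic, so L(M) is finite; the longest accepting path visits 4 useful states, giving maximum string length 3.
Counting accepting paths from s8 by length: 1 of length 0, 2 of length 3. Total 3.

3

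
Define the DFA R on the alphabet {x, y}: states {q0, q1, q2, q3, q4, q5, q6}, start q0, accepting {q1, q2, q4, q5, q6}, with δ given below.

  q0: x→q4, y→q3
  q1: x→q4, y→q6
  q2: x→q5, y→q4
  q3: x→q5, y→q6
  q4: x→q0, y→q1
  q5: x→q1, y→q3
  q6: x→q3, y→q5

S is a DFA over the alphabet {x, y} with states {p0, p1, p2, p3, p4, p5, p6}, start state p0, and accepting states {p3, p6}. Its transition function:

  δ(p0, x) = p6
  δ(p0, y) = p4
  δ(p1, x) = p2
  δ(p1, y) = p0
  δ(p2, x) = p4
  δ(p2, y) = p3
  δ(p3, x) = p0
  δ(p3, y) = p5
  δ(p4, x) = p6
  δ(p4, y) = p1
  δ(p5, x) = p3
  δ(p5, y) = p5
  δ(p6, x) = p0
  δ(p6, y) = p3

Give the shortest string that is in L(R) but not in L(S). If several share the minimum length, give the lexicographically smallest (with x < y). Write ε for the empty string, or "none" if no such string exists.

The string yy is accepted by R but not by S.
No shorter string lies in the difference, and yy is the lexicographically first length-2 string in L(R) \ L(S).

yy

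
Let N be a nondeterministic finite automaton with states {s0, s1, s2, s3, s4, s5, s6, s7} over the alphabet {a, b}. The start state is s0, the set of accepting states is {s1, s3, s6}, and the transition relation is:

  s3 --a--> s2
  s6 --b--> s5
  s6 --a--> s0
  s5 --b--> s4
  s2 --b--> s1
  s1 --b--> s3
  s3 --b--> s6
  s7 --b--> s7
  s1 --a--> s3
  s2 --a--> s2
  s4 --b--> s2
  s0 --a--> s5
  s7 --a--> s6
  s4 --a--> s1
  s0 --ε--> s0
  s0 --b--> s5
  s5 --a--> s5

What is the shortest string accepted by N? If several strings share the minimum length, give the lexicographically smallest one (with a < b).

A breadth-first search from s0 reaches an accepting state first via the path s0 → s5 → s4 → s1 on input aba.
No string of length < 3 is accepted (BFS exhausts all shorter strings without reaching an accepting state), and aba is the lexicographically least accepting string of length 3.

aba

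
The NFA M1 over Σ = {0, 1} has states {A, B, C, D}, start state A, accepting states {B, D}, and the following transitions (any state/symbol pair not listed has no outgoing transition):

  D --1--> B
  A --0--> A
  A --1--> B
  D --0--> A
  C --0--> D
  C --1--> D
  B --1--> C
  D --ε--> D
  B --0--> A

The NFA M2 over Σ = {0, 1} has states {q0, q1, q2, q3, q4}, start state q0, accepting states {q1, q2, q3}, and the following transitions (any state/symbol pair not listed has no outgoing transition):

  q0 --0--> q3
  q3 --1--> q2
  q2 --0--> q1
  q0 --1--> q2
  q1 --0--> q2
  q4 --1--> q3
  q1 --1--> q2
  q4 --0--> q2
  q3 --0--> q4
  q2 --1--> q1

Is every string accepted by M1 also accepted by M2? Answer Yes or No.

Exploring the product automaton M1 × M2 from the start pair (A, q0), following both machines on each input symbol, reaches 12 state pairs: (A, q0), (A, q3), (B, q2), (A, q4), (A, q1), (C, q1), (A, q2), (B, q3), (D, q2), (B, q1), (C, q2), (D, q1).
M1 accepts in {B, D} and M2 accepts in {q1, q2, q3}. The reachable pairs whose M1-component is accepting are (B, q2), (B, q3), (D, q2), (B, q1), (D, q1); in each of them the M2-component is accepting too, so the product for L(M1) \ L(M2) (M1-component accepting, M2-component rejecting) has no reachable accepting pair and the difference is empty.
Hence every string in L(M1) is also in L(M2).

Yes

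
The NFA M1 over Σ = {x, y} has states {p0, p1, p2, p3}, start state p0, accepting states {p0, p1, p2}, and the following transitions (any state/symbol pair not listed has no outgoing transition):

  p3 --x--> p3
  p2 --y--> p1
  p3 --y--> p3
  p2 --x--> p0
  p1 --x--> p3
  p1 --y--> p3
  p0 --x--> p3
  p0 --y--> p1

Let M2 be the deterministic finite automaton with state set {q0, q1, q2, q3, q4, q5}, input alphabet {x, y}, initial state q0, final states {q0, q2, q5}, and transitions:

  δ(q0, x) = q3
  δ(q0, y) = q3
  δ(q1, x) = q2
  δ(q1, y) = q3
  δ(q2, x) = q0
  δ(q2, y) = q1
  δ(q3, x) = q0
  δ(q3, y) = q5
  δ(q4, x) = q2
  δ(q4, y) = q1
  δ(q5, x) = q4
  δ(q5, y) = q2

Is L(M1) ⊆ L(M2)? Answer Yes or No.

No

The string y is in L(M1) but not in L(M2).
So L(M1) ⊄ L(M2).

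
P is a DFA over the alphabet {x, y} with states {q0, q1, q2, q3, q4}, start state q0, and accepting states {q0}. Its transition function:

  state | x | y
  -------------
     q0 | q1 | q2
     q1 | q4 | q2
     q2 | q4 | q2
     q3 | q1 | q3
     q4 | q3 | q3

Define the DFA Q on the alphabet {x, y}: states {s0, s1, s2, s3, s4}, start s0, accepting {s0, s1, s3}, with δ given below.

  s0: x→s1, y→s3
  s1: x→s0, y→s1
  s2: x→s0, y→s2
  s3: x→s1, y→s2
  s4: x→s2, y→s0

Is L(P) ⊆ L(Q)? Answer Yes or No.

Exploring the product automaton P × Q from the start pair (q0, s0), following both machines on each input symbol, reaches 12 state pairs: (q0, s0), (q1, s1), (q2, s3), (q4, s0), (q2, s1), (q4, s1), (q2, s2), (q3, s1), (q3, s3), (q3, s0), (q1, s0), (q3, s2).
P accepts in {q0} and Q accepts in {s0, s1, s3}. The reachable pairs whose P-component is accepting are (q0, s0); in each of them the Q-component is accepting too, so the product for L(P) \ L(Q) (P-component accepting, Q-component rejecting) has no reachable accepting pair and the difference is empty.
Hence every string in L(P) is also in L(Q).

Yes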